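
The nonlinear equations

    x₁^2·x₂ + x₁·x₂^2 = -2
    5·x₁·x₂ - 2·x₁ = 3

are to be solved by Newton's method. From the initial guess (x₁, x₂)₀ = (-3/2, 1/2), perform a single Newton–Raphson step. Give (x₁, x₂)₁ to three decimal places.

(0.479, 0.132)

At (-3/2, 1/2): F = (2.750, -3.750).
Jacobian J = [[2·x₁·x₂ + x₂^2, x₁^2 + 2·x₁·x₂], [5·x₂ - 2, 5·x₁]].
At the point, J = [[-1.250, 0.750], [0.500, -7.500]] (det J = 9.000).
Solving J·Δ = −F gives Δ = (1.979, -0.368).
Then the next iterate is (x₁, x₂)₁ = (0.479, 0.132).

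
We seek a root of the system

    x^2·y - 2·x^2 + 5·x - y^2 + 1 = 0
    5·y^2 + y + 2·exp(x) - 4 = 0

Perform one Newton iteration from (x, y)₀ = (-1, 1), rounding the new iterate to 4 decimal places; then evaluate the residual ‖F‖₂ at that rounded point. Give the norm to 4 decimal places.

At (-1, 1): F = (-6.0000, 2.735759).
Jacobian J = [[2·x·y - 4·x + 5, x^2 - 2·y], [2·exp(x), 10·y + 1]].
At the point, J = [[7.0000, -1.0000], [0.735759, 11.0000]] (det J = 77.735759).
Solving J·Δ = −F gives Δ = (0.8138, -0.3031).
Then the next iterate is (x, y)₁ = (-0.1862, 0.6969).
Re-evaluating at (-0.1862, 0.6969): F = (-0.461849, 0.785463), so ‖F‖₂ = 0.9112.

0.9112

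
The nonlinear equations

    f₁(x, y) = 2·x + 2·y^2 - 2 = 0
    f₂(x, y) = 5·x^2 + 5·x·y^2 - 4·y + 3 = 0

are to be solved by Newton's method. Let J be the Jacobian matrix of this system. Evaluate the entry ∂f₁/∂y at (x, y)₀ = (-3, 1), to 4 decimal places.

∂f₁/∂y = 4·y.
At (-3, 1) this is 4.0000.

4.0000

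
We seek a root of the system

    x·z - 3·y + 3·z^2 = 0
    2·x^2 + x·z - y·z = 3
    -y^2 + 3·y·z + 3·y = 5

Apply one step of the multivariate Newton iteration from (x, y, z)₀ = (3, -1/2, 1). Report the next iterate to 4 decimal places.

At (3, -1/2, 1): F = (7.5000, 18.5000, -8.2500).
Jacobian J = [[z, -3, x + 6·z], [4·x + z, -z, x - y], [0, -2·y + 3·z + 3, 3·y]].
At the point, J = [[1.0000, -3.0000, 9.0000], [13.0000, -1.0000, 3.5000], [0.0000, 7.0000, -1.5000]] (det J = 737.5000).
Solving J·Δ = −F gives Δ = (-1.2503, 1.1090, -0.3247).
Then the next iterate is (x, y, z)₁ = (1.7497, 0.6090, 0.6753).

(1.7497, 0.6090, 0.6753)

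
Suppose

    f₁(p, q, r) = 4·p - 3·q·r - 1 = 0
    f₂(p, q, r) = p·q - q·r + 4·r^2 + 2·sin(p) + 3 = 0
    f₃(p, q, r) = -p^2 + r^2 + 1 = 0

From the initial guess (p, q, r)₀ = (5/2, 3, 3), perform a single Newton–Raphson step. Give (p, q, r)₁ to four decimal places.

(1.1246, 2.1599, 1.2288)

At (5/2, 3, 3): F = (-18.0000, 38.696944, 3.7500).
Jacobian J = [[4, -3·r, -3·q], [q + 2·cos(p), p - r, -q + 8·r], [-2·p, 0, 2·r]].
At the point, J = [[4.0000, -9.0000, -9.0000], [1.397713, -0.5000, 21.0000], [-5.0000, 0.0000, 6.0000]] (det J = 1030.976490).
Solving J·Δ = −F gives Δ = (-1.3754, -0.8401, -1.7712).
Then the next iterate is (p, q, r)₁ = (1.1246, 2.1599, 1.2288).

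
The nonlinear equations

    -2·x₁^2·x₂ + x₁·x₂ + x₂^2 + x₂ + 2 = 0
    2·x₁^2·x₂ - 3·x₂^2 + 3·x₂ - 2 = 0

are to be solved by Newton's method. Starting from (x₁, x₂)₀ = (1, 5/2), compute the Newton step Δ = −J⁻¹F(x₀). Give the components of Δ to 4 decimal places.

(1.6500, 0.8250)

At (1, 5/2): F = (8.2500, -8.2500).
Jacobian J = [[-4·x₁·x₂ + x₂, -2·x₁^2 + x₁ + 2·x₂ + 1], [4·x₁·x₂, 2·x₁^2 - 6·x₂ + 3]].
At the point, J = [[-7.5000, 5.0000], [10.0000, -10.0000]] (det J = 25.0000).
Solving J·Δ = −F gives Δ = (1.6500, 0.8250).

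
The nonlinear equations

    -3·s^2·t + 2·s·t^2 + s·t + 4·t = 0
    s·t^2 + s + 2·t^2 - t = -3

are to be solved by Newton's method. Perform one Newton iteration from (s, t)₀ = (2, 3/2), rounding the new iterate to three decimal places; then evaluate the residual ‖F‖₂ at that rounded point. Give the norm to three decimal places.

4.908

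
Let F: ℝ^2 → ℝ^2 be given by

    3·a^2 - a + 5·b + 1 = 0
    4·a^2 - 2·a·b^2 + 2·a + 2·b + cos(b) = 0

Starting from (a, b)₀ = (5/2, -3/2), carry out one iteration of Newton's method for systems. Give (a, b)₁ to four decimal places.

(1.9140, -1.8093)

At (5/2, -3/2): F = (9.7500, 15.820737).
Jacobian J = [[6·a - 1, 5], [8·a - 2·b^2 + 2, -4·a·b - sin(b) + 2]].
At the point, J = [[14.0000, 5.0000], [17.5000, 17.997495]] (det J = 164.464930).
Solving J·Δ = −F gives Δ = (-0.5860, -0.3093).
Then the next iterate is (a, b)₁ = (1.9140, -1.8093).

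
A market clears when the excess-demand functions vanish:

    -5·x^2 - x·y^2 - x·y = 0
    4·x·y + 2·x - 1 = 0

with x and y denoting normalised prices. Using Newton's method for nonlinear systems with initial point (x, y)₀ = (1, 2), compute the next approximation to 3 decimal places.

(1.071, -0.429)

At (1, 2): F = (-11.000, 9.000).
Jacobian J = [[-10·x - y^2 - y, -2·x·y - x], [4·y + 2, 4·x]].
At the point, J = [[-16.000, -5.000], [10.000, 4.000]] (det J = -14.000).
Solving J·Δ = −F gives Δ = (0.071, -2.429).
Then the next iterate is (x, y)₁ = (1.071, -0.429).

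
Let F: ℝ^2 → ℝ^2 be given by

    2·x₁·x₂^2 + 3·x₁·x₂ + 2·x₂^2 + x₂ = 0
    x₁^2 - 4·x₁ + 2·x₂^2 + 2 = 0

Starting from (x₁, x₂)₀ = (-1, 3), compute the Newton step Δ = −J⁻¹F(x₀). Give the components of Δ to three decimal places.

At (-1, 3): F = (-6.000, 25.000).
Jacobian J = [[2·x₂^2 + 3·x₂, 4·x₁·x₂ + 3·x₁ + 4·x₂ + 1], [2·x₁ - 4, 4·x₂]].
At the point, J = [[27.000, -2.000], [-6.000, 12.000]] (det J = 312.000).
Solving J·Δ = −F gives Δ = (0.071, -2.048).

(0.071, -2.048)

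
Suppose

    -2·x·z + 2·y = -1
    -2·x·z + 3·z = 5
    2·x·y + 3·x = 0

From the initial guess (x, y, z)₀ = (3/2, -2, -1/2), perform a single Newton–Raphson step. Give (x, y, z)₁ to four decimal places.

(6.5000, 0.1667, 2.1111)

At (3/2, -2, -1/2): F = (-1.5000, -5.0000, -1.5000).
Jacobian J = [[-2·z, 2, -2·x], [-2·z, 0, -2·x + 3], [2·y + 3, 2·x, 0]].
At the point, J = [[1.0000, 2.0000, -3.0000], [1.0000, 0.0000, 0.0000], [-1.0000, 3.0000, 0.0000]] (det J = -9.0000).
Solving J·Δ = −F gives Δ = (5.0000, 2.1667, 2.6111).
Then the next iterate is (x, y, z)₁ = (6.5000, 0.1667, 2.1111).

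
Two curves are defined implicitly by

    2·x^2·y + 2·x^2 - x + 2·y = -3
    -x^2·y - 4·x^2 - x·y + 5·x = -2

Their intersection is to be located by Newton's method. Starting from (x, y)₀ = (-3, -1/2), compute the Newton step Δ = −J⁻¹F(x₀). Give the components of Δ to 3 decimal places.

At (-3, -1/2): F = (14.000, -46.000).
Jacobian J = [[4·x·y + 4·x - 1, 2·x^2 + 2], [-2·x·y - 8·x - y + 5, -x^2 - x]].
At the point, J = [[-7.000, 20.000], [26.500, -6.000]] (det J = -488.000).
Solving J·Δ = −F gives Δ = (1.713, -0.100).

(1.713, -0.100)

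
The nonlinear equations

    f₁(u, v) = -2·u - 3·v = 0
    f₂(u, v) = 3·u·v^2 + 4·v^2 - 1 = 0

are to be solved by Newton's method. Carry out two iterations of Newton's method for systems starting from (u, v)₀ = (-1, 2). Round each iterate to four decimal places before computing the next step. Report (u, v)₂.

(-2.1000, 1.4000)

At (-1, 2): F = (-4.0000, 3.0000).
Jacobian J = [[-2, -3], [3·v^2, 6·u·v + 8·v]].
At the point, J = [[-2.0000, -3.0000], [12.0000, 4.0000]] (det J = 28.0000).
Solving J·Δ = −F gives Δ = (0.2500, -1.5000).
Then the next iterate is (u, v)₁ = (-0.7500, 0.5000).
Round to (-0.7500, 0.5000) and repeat: F = (0.0000, -0.5625), J = [[-2.0000, -3.0000], [0.7500, 1.7500]].
Δ = (-1.3500, 0.9000), so (u, v)₂ = (-2.1000, 1.4000).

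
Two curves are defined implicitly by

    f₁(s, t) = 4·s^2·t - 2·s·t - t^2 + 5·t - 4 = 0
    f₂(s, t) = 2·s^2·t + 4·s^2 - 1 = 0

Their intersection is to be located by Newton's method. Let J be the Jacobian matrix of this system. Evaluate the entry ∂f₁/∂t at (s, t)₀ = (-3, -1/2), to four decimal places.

48.0000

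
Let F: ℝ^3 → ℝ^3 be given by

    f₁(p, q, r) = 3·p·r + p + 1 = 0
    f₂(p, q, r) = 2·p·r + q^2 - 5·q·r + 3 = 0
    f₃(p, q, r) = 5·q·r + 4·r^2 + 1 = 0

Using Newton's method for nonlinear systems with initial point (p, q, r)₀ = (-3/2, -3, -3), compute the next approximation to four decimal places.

(-0.9579, -2.5389, -1.0748)

At (-3/2, -3, -3): F = (13.0000, -24.0000, 82.0000).
Jacobian J = [[3·r + 1, 0, 3·p], [2·r, 2·q - 5·r, 2·p - 5·q], [0, 5·r, 5·q + 8·r]].
At the point, J = [[-8.0000, 0.0000, -4.5000], [-6.0000, 9.0000, 12.0000], [0.0000, -15.0000, -39.0000]] (det J = 963.0000).
Solving J·Δ = −F gives Δ = (0.5421, 0.4611, 1.9252).
Then the next iterate is (p, q, r)₁ = (-0.9579, -2.5389, -1.0748).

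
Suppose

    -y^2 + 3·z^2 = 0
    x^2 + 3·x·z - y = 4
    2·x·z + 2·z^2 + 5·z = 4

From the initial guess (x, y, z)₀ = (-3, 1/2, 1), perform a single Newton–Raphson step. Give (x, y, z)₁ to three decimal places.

(0.179, -3.464, -0.119)

At (-3, 1/2, 1): F = (2.750, -4.500, -3.000).
Jacobian J = [[0, -2·y, 6·z], [2·x + 3·z, -1, 3·x], [2·z, 0, 2·x + 4·z + 5]].
At the point, J = [[0.000, -1.000, 6.000], [-3.000, -1.000, -9.000], [2.000, 0.000, 3.000]] (det J = 21.000).
Solving J·Δ = −F gives Δ = (3.179, -3.964, -1.119).
Then the next iterate is (x, y, z)₁ = (0.179, -3.464, -0.119).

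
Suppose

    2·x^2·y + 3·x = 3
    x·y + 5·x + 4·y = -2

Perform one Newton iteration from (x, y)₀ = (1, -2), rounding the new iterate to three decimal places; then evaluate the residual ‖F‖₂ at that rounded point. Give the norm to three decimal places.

2.072

At (1, -2): F = (-4.000, -3.000).
Jacobian J = [[4·x·y + 3, 2·x^2], [y + 5, x + 4]].
At the point, J = [[-5.000, 2.000], [3.000, 5.000]] (det J = -31.000).
Solving J·Δ = −F gives Δ = (-0.452, 0.871).
Then the next iterate is (x, y)₁ = (0.548, -1.129).
Re-evaluating at (0.548, -1.129): F = (-2.03409, -0.39469), so ‖F‖₂ = 2.072.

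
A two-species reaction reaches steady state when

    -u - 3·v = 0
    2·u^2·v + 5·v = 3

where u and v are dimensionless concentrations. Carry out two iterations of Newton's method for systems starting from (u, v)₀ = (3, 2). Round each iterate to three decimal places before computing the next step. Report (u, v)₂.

At (3, 2): F = (-9.000, 43.000).
Jacobian J = [[-1, -3], [4·u·v, 2·u^2 + 5]].
At the point, J = [[-1.000, -3.000], [24.000, 23.000]] (det J = 49.000).
Solving J·Δ = −F gives Δ = (1.592, -3.531).
Then the next iterate is (u, v)₁ = (4.592, -1.531).
Round to (4.592, -1.531) and repeat: F = (0.001, -75.22175), J = [[-1.000, -3.000], [-28.12141, 47.17293]].
Δ = (-1.715, 0.572), so (u, v)₂ = (2.877, -0.959).

(2.877, -0.959)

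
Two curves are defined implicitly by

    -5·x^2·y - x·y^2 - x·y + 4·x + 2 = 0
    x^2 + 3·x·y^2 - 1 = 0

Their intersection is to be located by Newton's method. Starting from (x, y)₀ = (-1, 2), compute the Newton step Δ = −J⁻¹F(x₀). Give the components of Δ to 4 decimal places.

At (-1, 2): F = (-6.0000, -12.0000).
Jacobian J = [[-10·x·y - y^2 - y + 4, -5·x^2 - 2·x·y - x], [2·x + 3·y^2, 6·x·y]].
At the point, J = [[18.0000, 0.0000], [10.0000, -12.0000]] (det J = -216.0000).
Solving J·Δ = −F gives Δ = (0.3333, -0.7222).

(0.3333, -0.7222)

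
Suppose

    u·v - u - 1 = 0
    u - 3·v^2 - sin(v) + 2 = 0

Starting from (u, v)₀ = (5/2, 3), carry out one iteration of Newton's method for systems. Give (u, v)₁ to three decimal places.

(2.187, 1.651)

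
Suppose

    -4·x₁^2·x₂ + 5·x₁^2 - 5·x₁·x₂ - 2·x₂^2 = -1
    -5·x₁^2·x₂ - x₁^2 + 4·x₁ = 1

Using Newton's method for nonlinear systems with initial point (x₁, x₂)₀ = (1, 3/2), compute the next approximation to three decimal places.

(0.847, 0.797)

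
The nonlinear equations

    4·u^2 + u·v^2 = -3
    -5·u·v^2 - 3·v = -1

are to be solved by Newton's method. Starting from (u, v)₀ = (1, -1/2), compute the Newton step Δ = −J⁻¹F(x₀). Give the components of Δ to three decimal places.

(-1.033, -1.270)

At (1, -1/2): F = (7.250, 1.250).
Jacobian J = [[8·u + v^2, 2·u·v], [-5·v^2, -10·u·v - 3]].
At the point, J = [[8.250, -1.000], [-1.250, 2.000]] (det J = 15.250).
Solving J·Δ = −F gives Δ = (-1.033, -1.270).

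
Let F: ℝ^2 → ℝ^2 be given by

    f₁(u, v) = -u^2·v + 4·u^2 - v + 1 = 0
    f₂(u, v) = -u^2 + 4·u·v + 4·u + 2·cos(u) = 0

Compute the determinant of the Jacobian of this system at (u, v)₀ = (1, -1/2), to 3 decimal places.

32.634

J = [[-2·u·v + 8·u, -u^2 - 1], [-2·u + 4·v - 2·sin(u) + 4, 4·u]].
At the point, J = [[9.000, -2.000], [-1.68294, 4.000]].
det J = 32.634.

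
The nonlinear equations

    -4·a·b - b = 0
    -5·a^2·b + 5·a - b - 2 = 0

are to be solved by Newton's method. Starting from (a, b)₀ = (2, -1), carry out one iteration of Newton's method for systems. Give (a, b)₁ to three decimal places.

(1.489, -0.227)

At (2, -1): F = (9.000, 29.000).
Jacobian J = [[-4·b, -4·a - 1], [-10·a·b + 5, -5·a^2 - 1]].
At the point, J = [[4.000, -9.000], [25.000, -21.000]] (det J = 141.000).
Solving J·Δ = −F gives Δ = (-0.511, 0.773).
Then the next iterate is (a, b)₁ = (1.489, -0.227).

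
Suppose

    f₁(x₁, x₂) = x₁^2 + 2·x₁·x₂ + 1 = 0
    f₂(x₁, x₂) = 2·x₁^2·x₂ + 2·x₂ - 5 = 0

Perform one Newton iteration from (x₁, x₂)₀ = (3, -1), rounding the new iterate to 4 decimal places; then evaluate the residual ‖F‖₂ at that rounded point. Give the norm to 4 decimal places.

9.3094

At (3, -1): F = (4.0000, -25.0000).
Jacobian J = [[2·x₁ + 2·x₂, 2·x₁], [4·x₁·x₂, 2·x₁^2 + 2]].
At the point, J = [[4.0000, 6.0000], [-12.0000, 20.0000]] (det J = 152.0000).
Solving J·Δ = −F gives Δ = (-1.5132, 0.3421).
Then the next iterate is (x₁, x₂)₁ = (1.4868, -0.6579).
Re-evaluating at (1.4868, -0.6579): F = (1.254243, -9.224474), so ‖F‖₂ = 9.3094.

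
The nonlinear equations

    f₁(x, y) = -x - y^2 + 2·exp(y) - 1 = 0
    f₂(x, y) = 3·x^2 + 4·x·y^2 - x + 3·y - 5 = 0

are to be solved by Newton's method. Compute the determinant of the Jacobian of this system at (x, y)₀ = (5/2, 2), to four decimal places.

J = [[-1, -2·y + 2·exp(y)], [6·x + 4·y^2 - 1, 8·x·y + 3]].
At the point, J = [[-1.0000, 10.778112], [30.0000, 43.0000]].
det J = -366.3434.

-366.3434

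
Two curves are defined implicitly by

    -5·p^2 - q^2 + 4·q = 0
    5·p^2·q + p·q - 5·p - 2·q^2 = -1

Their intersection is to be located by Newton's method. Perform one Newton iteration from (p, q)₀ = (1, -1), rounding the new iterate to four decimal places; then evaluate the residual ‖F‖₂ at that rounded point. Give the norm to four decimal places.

At (1, -1): F = (-10.0000, -12.0000).
Jacobian J = [[-10·p, -2·q + 4], [10·p·q + q - 5, 5·p^2 + p - 4·q]].
At the point, J = [[-10.0000, 6.0000], [-16.0000, 10.0000]] (det J = -4.0000).
Solving J·Δ = −F gives Δ = (-7.0000, -10.0000).
Then the next iterate is (p, q)₁ = (-6.0000, -11.0000).
Re-evaluating at (-6.0000, -11.0000): F = (-345.0000, -2125.0000), so ‖F‖₂ = 2152.8237.

2152.8237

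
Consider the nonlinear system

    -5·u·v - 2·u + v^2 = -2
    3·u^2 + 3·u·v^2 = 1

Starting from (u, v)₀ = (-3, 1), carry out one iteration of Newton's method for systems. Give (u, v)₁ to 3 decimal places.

(-1.108, 0.367)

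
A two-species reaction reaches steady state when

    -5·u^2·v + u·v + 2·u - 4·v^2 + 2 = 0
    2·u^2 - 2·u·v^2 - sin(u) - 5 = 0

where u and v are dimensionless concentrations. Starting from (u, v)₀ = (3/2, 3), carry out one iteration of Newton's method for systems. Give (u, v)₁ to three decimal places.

At (3/2, 3): F = (-60.250, -28.49749).
Jacobian J = [[-10·u·v + v + 2, -5·u^2 + u - 8·v], [4·u - 2·v^2 - cos(u), -4·u·v]].
At the point, J = [[-40.000, -33.750], [-12.07074, -18.000]] (det J = 312.61262).
Solving J·Δ = −F gives Δ = (-0.393, -1.320).
Then the next iterate is (u, v)₁ = (1.107, 1.680).

(1.107, 1.680)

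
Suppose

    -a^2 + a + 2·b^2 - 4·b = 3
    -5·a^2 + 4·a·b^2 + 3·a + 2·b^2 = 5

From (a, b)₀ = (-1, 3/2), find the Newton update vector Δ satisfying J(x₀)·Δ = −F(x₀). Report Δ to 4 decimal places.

(1.1935, 1.4597)

At (-1, 3/2): F = (-6.5000, -17.5000).
Jacobian J = [[-2·a + 1, 4·b - 4], [-10·a + 4·b^2 + 3, 8·a·b + 4·b]].
At the point, J = [[3.0000, 2.0000], [22.0000, -6.0000]] (det J = -62.0000).
Solving J·Δ = −F gives Δ = (1.1935, 1.4597).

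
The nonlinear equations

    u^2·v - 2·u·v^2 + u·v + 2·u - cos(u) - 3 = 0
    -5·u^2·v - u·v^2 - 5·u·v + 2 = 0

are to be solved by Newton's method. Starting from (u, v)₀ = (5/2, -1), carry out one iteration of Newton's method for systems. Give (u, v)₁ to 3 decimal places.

At (5/2, -1): F = (-10.94886, 43.250).
Jacobian J = [[2·u·v - 2·v^2 + v + sin(u) + 2, u^2 - 4·u·v + u], [-10·u·v - v^2 - 5·v, -5·u^2 - 2·u·v - 5·u]].
At the point, J = [[-5.40153, 18.750], [29.000, -38.750]] (det J = -334.44080).
Solving J·Δ = −F gives Δ = (-1.156, 0.251).
Then the next iterate is (u, v)₁ = (1.344, -0.749).

(1.344, -0.749)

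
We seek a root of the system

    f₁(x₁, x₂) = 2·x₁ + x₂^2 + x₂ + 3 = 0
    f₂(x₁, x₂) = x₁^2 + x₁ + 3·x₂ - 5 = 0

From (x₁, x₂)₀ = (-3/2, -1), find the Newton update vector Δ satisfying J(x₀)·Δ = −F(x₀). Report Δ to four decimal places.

(1.8125, 3.6250)

At (-3/2, -1): F = (0.0000, -7.2500).
Jacobian J = [[2, 2·x₂ + 1], [2·x₁ + 1, 3]].
At the point, J = [[2.0000, -1.0000], [-2.0000, 3.0000]] (det J = 4.0000).
Solving J·Δ = −F gives Δ = (1.8125, 3.6250).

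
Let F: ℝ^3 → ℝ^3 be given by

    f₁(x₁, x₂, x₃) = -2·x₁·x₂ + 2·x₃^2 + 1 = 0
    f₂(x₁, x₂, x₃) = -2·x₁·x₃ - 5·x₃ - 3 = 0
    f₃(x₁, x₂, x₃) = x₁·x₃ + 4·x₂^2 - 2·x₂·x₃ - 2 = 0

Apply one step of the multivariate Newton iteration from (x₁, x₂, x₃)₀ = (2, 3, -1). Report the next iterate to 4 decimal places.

At (2, 3, -1): F = (-9.0000, 6.0000, 38.0000).
Jacobian J = [[-2·x₂, -2·x₁, 4·x₃], [-2·x₃, 0, -2·x₁ - 5], [x₃, 8·x₂ - 2·x₃, x₁ - 2·x₂]].
At the point, J = [[-6.0000, -4.0000, -4.0000], [2.0000, 0.0000, -9.0000], [-1.0000, 26.0000, -4.0000]] (det J = -1680.0000).
Solving J·Δ = −F gives Δ = (-0.8679, -1.4220, 0.4738).
Then the next iterate is (x₁, x₂, x₃)₁ = (1.1321, 1.5780, -0.5262).

(1.1321, 1.5780, -0.5262)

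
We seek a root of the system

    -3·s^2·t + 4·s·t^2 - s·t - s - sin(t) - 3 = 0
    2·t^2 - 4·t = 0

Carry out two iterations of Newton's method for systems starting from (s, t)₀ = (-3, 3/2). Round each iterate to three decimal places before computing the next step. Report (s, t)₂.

At (-3, 3/2): F = (-63.99749, -1.500).
Jacobian J = [[-6·s·t + 4·t^2 - t - 1, -3·s^2 + 8·s·t - s - cos(t)], [0, 4·t - 4]].
At the point, J = [[33.500, -60.07074], [0.000, 2.000]] (det J = 67.000).
Solving J·Δ = −F gives Δ = (3.255, 0.750).
Then the next iterate is (s, t)₁ = (0.255, 2.250).
Round to (0.255, 2.250) and repeat: F = (0.11801, 1.125), J = [[13.55750, 4.76810], [0.000, 5.000]].
Δ = (0.070, -0.225), so (s, t)₂ = (0.325, 2.025).

(0.325, 2.025)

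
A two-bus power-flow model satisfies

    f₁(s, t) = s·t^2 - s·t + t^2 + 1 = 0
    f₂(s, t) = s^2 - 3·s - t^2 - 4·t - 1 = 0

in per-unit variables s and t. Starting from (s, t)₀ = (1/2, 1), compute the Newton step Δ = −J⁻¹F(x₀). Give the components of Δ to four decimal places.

At (1/2, 1): F = (2.0000, -7.2500).
Jacobian J = [[t^2 - t, 2·s·t - s + 2·t], [2·s - 3, -2·t - 4]].
At the point, J = [[0.0000, 2.5000], [-2.0000, -6.0000]] (det J = 5.0000).
Solving J·Δ = −F gives Δ = (-1.2250, -0.8000).

(-1.2250, -0.8000)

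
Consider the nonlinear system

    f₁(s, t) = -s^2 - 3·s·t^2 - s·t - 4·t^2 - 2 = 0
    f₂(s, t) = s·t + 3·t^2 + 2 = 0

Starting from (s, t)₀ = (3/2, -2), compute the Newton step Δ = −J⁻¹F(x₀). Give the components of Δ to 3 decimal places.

At (3/2, -2): F = (-35.250, 11.000).
Jacobian J = [[-2·s - 3·t^2 - t, -6·s·t - s - 8·t], [t, s + 6·t]].
At the point, J = [[-13.000, 32.500], [-2.000, -10.500]] (det J = 201.500).
Solving J·Δ = −F gives Δ = (-0.063, 1.060).

(-0.063, 1.060)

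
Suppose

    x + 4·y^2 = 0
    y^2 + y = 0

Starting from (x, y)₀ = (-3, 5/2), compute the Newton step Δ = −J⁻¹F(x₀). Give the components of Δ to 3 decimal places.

At (-3, 5/2): F = (22.000, 8.750).
Jacobian J = [[1, 8·y], [0, 2·y + 1]].
At the point, J = [[1.000, 20.000], [0.000, 6.000]] (det J = 6.000).
Solving J·Δ = −F gives Δ = (7.167, -1.458).

(7.167, -1.458)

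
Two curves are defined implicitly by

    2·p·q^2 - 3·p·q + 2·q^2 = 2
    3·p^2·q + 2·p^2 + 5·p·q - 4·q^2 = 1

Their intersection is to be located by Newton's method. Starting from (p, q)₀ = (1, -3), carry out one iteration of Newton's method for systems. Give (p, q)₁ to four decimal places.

(3.6790, 1.2716)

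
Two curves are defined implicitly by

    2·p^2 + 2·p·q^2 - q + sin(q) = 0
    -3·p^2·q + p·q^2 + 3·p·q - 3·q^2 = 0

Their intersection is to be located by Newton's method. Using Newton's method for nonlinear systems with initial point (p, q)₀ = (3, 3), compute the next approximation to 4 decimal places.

At (3, 3): F = (69.141120, -54.0000).
Jacobian J = [[4·p + 2·q^2, 4·p·q + cos(q) - 1], [-6·p·q + q^2 + 3·q, -3·p^2 + 2·p·q + 3·p - 6·q]].
At the point, J = [[30.0000, 34.010008], [-36.0000, -18.0000]] (det J = 684.360270).
Solving J·Δ = −F gives Δ = (-0.8650, -1.2699).
Then the next iterate is (p, q)₁ = (2.1350, 1.7301).

(2.1350, 1.7301)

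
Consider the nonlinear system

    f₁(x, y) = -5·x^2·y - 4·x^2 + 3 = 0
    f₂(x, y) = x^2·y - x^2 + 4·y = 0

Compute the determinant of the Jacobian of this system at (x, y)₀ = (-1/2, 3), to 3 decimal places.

78.250

J = [[-10·x·y - 8·x, -5·x^2], [2·x·y - 2·x, x^2 + 4]].
At the point, J = [[19.000, -1.250], [-2.000, 4.250]].
det J = 78.250.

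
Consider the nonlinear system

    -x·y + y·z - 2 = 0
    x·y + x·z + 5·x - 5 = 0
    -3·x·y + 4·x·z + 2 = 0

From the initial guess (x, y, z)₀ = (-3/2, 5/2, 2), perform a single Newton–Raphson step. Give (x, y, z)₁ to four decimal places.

(0.4394, 1.9742, 1.9756)

At (-3/2, 5/2, 2): F = (6.7500, -19.2500, 1.2500).
Jacobian J = [[-y, -x + z, y], [y + z + 5, x, x], [-3·y + 4·z, -3·x, 4·x]].
At the point, J = [[-2.5000, 3.5000, 2.5000], [9.5000, -1.5000, -1.5000], [0.5000, 4.5000, -6.0000]] (det J = 266.2500).
Solving J·Δ = −F gives Δ = (1.9394, -0.5258, -0.0244).
Then the next iterate is (x, y, z)₁ = (0.4394, 1.9742, 1.9756).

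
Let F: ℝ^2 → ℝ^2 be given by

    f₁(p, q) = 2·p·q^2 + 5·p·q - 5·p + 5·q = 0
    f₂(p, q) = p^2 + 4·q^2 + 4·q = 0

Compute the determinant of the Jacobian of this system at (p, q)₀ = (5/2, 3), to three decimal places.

J = [[2·q^2 + 5·q - 5, 4·p·q + 5·p + 5], [2·p, 8·q + 4]].
At the point, J = [[28.000, 47.500], [5.000, 28.000]].
det J = 546.500.

546.500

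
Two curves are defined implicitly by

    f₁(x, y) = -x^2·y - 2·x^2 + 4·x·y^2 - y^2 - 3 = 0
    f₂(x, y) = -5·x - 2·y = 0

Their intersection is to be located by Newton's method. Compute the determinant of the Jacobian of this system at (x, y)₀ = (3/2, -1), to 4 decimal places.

J = [[-2·x·y - 4·x + 4·y^2, -x^2 + 8·x·y - 2·y], [-5, -2]].
At the point, J = [[1.0000, -12.2500], [-5.0000, -2.0000]].
det J = -63.2500.

-63.2500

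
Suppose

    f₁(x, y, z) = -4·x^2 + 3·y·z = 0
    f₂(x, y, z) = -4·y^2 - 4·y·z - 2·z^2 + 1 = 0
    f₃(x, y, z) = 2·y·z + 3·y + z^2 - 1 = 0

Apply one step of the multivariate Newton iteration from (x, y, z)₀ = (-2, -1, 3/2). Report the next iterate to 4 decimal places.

(-0.9330, -0.2143, 1.5357)

At (-2, -1, 3/2): F = (-20.5000, -1.5000, -4.7500).
Jacobian J = [[-8·x, 3·z, 3·y], [0, -8·y - 4·z, -4·y - 4·z], [0, 2·z + 3, 2·y + 2·z]].
At the point, J = [[16.0000, 4.5000, -3.0000], [0.0000, 2.0000, -2.0000], [0.0000, 6.0000, 1.0000]] (det J = 224.0000).
Solving J·Δ = −F gives Δ = (1.0670, 0.7857, 0.0357).
Then the next iterate is (x, y, z)₁ = (-0.9330, -0.2143, 1.5357).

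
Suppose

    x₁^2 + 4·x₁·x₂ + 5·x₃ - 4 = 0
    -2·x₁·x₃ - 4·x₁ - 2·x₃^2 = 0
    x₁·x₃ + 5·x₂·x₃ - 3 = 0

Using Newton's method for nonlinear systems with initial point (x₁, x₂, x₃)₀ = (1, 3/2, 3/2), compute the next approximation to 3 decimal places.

(0.318, 1.290, 0.659)

At (1, 3/2, 3/2): F = (10.500, -11.500, 9.750).
Jacobian J = [[2·x₁ + 4·x₂, 4·x₁, 5], [-2·x₃ - 4, 0, -2·x₁ - 4·x₃], [x₃, 5·x₃, x₁ + 5·x₂]].
At the point, J = [[8.000, 4.000, 5.000], [-7.000, 0.000, -8.000], [1.500, 7.500, 8.500]] (det J = 407.500).
Solving J·Δ = −F gives Δ = (-0.682, -0.210, -0.841).
Then the next iterate is (x₁, x₂, x₃)₁ = (0.318, 1.290, 0.659).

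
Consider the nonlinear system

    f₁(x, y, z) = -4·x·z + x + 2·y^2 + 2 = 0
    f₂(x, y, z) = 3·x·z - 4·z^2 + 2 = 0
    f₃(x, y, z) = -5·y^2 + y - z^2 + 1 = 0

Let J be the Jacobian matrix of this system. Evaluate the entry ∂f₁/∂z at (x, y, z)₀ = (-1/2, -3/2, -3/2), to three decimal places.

∂f₁/∂z = -4·x.
At (-1/2, -3/2, -3/2) this is 2.000.

2.000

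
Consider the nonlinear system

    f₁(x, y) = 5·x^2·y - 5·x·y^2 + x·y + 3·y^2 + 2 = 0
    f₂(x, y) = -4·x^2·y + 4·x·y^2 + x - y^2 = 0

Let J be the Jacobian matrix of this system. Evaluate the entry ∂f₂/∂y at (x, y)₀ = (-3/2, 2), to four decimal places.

-37.0000

∂f₂/∂y = -4·x^2 + 8·x·y - 2·y.
At (-3/2, 2) this is -37.0000.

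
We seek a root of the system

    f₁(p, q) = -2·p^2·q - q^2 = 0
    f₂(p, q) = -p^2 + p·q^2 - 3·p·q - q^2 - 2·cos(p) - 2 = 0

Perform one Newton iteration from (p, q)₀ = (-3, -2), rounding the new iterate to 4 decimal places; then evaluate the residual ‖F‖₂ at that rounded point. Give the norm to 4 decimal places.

14.2498

At (-3, -2): F = (32.0000, -43.020015).
Jacobian J = [[-4·p·q, -2·p^2 - 2·q], [-2·p + q^2 - 3·q + 2·sin(p), 2·p·q - 3·p - 2·q]].
At the point, J = [[-24.0000, -14.0000], [15.717760, 25.0000]] (det J = -379.951360).
Solving J·Δ = −F gives Δ = (0.5204, 1.3936).
Then the next iterate is (p, q)₁ = (-2.4796, -0.6064).
Re-evaluating at (-2.4796, -0.6064): F = (7.089078, -12.361288), so ‖F‖₂ = 14.2498.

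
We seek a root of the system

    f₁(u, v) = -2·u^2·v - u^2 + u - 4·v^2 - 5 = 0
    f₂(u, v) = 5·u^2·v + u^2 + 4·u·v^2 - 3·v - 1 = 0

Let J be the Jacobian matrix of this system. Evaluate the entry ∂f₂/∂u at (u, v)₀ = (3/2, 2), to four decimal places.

∂f₂/∂u = 10·u·v + 2·u + 4·v^2.
At (3/2, 2) this is 49.0000.

49.0000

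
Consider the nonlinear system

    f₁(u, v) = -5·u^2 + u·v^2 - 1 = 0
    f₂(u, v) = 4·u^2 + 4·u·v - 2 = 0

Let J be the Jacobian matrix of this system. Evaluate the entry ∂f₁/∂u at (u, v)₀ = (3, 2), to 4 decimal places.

-26.0000

∂f₁/∂u = -10·u + v^2.
At (3, 2) this is -26.0000.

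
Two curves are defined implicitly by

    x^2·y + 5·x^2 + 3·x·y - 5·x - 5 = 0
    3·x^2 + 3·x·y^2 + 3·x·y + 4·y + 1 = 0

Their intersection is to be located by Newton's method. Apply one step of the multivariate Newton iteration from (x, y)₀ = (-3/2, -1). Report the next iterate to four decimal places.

(-0.7408, -0.6373)

At (-3/2, -1): F = (16.0000, 3.7500).
Jacobian J = [[2·x·y + 10·x + 3·y - 5, x^2 + 3·x], [6·x + 3·y^2 + 3·y, 6·x·y + 3·x + 4]].
At the point, J = [[-20.0000, -2.2500], [-9.0000, 8.5000]] (det J = -190.2500).
Solving J·Δ = −F gives Δ = (0.7592, 0.3627).
Then the next iterate is (x, y)₁ = (-0.7408, -0.6373).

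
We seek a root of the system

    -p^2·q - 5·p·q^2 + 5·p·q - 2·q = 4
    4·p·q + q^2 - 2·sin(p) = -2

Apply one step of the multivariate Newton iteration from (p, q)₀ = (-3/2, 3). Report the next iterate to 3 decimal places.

At (-3/2, 3): F = (28.250, -5.00501).
Jacobian J = [[-2·p·q - 5·q^2 + 5·q, -p^2 - 10·p·q + 5·p - 2], [4·q - 2·cos(p), 4·p + 2·q]].
At the point, J = [[-21.000, 33.250], [11.85853, 0.000]] (det J = -394.29598).
Solving J·Δ = −F gives Δ = (0.422, -0.583).
Then the next iterate is (p, q)₁ = (-1.078, 2.417).

(-1.078, 2.417)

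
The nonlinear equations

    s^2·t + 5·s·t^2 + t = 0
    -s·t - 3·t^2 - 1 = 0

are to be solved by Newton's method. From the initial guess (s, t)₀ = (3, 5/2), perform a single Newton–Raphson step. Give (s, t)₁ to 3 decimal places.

(3.288, 0.946)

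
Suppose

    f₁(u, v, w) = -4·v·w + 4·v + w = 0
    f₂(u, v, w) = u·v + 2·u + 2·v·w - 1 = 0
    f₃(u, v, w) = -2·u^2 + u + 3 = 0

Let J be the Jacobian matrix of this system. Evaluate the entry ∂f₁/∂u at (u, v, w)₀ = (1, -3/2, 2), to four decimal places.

∂f₁/∂u = 0.
At (1, -3/2, 2) this is 0.0000.

0.0000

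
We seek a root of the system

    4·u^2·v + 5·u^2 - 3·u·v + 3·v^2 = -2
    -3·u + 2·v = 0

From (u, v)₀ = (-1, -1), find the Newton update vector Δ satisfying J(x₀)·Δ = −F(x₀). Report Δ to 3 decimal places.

At (-1, -1): F = (3.000, 1.000).
Jacobian J = [[8·u·v + 10·u - 3·v, 4·u^2 - 3·u + 6·v], [-3, 2]].
At the point, J = [[1.000, 1.000], [-3.000, 2.000]] (det J = 5.000).
Solving J·Δ = −F gives Δ = (-1.000, -2.000).

(-1.000, -2.000)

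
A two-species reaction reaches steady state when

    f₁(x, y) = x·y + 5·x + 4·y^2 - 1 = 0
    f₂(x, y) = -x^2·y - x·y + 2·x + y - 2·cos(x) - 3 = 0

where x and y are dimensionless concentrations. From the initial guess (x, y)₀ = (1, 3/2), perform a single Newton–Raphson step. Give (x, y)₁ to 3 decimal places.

(-6.775, 4.272)

At (1, 3/2): F = (14.500, -3.58060).
Jacobian J = [[y + 5, x + 8·y], [-2·x·y - y + 2·sin(x) + 2, -x^2 - x + 1]].
At the point, J = [[6.500, 13.000], [-0.81706, -1.000]] (det J = 4.12175).
Solving J·Δ = −F gives Δ = (-7.775, 2.772).
Then the next iterate is (x, y)₁ = (-6.775, 4.272).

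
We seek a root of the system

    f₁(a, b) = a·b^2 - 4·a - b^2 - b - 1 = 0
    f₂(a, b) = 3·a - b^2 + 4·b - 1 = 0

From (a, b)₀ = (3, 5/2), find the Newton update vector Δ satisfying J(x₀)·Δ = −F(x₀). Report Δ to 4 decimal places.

(-3.5128, 1.2115)

At (3, 5/2): F = (-3.0000, 11.7500).
Jacobian J = [[b^2 - 4, 2·a·b - 2·b - 1], [3, -2·b + 4]].
At the point, J = [[2.2500, 9.0000], [3.0000, -1.0000]] (det J = -29.2500).
Solving J·Δ = −F gives Δ = (-3.5128, 1.2115).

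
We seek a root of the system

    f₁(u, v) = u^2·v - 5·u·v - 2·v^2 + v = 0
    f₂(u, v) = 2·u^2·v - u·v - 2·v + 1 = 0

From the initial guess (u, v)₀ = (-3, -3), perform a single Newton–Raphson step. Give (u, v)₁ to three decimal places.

(-2.626, -0.820)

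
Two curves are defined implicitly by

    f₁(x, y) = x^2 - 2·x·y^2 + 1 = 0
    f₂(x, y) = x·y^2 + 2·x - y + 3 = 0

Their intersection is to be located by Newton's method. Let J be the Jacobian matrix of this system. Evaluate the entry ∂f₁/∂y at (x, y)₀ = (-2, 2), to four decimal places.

16.0000

∂f₁/∂y = -4·x·y.
At (-2, 2) this is 16.0000.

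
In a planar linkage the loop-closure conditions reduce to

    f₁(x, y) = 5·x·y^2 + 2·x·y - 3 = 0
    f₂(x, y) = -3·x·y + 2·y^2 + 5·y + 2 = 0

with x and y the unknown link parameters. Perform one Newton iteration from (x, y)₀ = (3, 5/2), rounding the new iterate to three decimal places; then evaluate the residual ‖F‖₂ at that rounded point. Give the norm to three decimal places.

28.245

At (3, 5/2): F = (105.750, 4.500).
Jacobian J = [[5·y^2 + 2·y, 10·x·y + 2·x], [-3·y, -3·x + 4·y + 5]].
At the point, J = [[36.250, 81.000], [-7.500, 6.000]] (det J = 825.000).
Solving J·Δ = −F gives Δ = (-0.327, -1.159).
Then the next iterate is (x, y)₁ = (2.673, 1.341).
Re-evaluating at (2.673, 1.341): F = (28.20301, 1.54808), so ‖F‖₂ = 28.245.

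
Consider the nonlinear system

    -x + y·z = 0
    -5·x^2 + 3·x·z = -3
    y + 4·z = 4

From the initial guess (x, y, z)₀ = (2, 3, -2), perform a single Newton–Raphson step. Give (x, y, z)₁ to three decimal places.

At (2, 3, -2): F = (-8.000, -29.000, -9.000).
Jacobian J = [[-1, z, y], [-10·x + 3·z, 0, 3·x], [0, 1, 4]].
At the point, J = [[-1.000, -2.000, 3.000], [-26.000, 0.000, 6.000], [0.000, 1.000, 4.000]] (det J = -280.000).
Solving J·Δ = −F gives Δ = (-0.582, -0.243, 2.311).
Then the next iterate is (x, y, z)₁ = (1.418, 2.757, 0.311).

(1.418, 2.757, 0.311)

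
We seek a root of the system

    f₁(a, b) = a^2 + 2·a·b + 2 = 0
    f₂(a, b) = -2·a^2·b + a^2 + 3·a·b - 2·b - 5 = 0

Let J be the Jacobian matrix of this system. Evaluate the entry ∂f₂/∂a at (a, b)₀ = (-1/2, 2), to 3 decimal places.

9.000

∂f₂/∂a = -4·a·b + 2·a + 3·b.
At (-1/2, 2) this is 9.000.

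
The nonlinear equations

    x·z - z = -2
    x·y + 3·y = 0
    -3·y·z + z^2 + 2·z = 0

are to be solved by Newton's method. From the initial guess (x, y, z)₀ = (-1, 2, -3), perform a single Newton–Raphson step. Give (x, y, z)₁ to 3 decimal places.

(5.167, -6.167, -8.250)

At (-1, 2, -3): F = (8.000, 4.000, 21.000).
Jacobian J = [[z, 0, x - 1], [y, x + 3, 0], [0, -3·z, -3·y + 2·z + 2]].
At the point, J = [[-3.000, 0.000, -2.000], [2.000, 2.000, 0.000], [0.000, 9.000, -10.000]] (det J = 24.000).
Solving J·Δ = −F gives Δ = (6.167, -8.167, -5.250).
Then the next iterate is (x, y, z)₁ = (5.167, -6.167, -8.250).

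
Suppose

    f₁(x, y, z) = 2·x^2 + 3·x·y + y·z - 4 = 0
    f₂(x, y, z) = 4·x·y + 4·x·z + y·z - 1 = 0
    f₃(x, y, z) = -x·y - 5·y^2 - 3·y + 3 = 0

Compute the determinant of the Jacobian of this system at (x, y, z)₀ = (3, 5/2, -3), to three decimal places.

J = [[4·x + 3·y, 3·x + z, y], [4·y + 4·z, 4·x + z, 4·x + y], [-y, -x - 10·y - 3, 0]].
At the point, J = [[19.500, 6.000, 2.500], [-2.000, 9.000, 14.500], [-2.500, -31.000, 0.000]].
det J = 8759.000.

8759.000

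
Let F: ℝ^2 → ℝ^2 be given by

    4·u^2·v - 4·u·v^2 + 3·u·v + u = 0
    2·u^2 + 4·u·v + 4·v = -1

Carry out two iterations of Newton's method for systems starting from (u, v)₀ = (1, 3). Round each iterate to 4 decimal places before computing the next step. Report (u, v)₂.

(-0.6383, 0.3829)

At (1, 3): F = (-14.0000, 27.0000).
Jacobian J = [[8·u·v - 4·v^2 + 3·v + 1, 4·u^2 - 8·u·v + 3·u], [4·u + 4·v, 4·u + 4]].
At the point, J = [[-2.0000, -17.0000], [16.0000, 8.0000]] (det J = 256.0000).
Solving J·Δ = −F gives Δ = (-1.3555, -0.6641).
Then the next iterate is (u, v)₁ = (-0.3555, 2.3359).
Round to (-0.3555, 2.3359) and repeat: F = (6.093151, 7.274711), J = [[-20.461315, 6.082321], [7.9216, 2.5780]].
Δ = (-0.2828, -1.9530), so (u, v)₂ = (-0.6383, 0.3829).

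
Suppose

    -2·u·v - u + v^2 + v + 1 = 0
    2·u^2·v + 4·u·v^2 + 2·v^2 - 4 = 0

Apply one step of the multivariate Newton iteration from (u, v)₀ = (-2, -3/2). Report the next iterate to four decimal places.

(-2.0500, -0.3250)

At (-2, -3/2): F = (-2.2500, -29.5000).
Jacobian J = [[-2·v - 1, -2·u + 2·v + 1], [4·u·v + 4·v^2, 2·u^2 + 8·u·v + 4·v]].
At the point, J = [[2.0000, 2.0000], [21.0000, 26.0000]] (det J = 10.0000).
Solving J·Δ = −F gives Δ = (-0.0500, 1.1750).
Then the next iterate is (u, v)₁ = (-2.0500, -0.3250).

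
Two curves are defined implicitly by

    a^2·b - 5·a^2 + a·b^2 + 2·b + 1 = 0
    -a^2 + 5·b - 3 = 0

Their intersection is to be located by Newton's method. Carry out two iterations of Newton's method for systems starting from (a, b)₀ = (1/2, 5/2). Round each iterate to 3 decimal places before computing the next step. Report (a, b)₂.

(0.884, 0.735)

At (1/2, 5/2): F = (8.500, 9.250).
Jacobian J = [[2·a·b - 10·a + b^2, a^2 + 2·a·b + 2], [-2·a, 5]].
At the point, J = [[3.750, 4.750], [-1.000, 5.000]] (det J = 23.500).
Solving J·Δ = −F gives Δ = (0.061, -1.838).
Then the next iterate is (a, b)₁ = (0.561, 0.662).
Round to (0.561, 0.662) and repeat: F = (1.20460, -0.00472), J = [[-4.42899, 3.05749], [-1.122, 5.000]].
Δ = (0.323, 0.073), so (a, b)₂ = (0.884, 0.735).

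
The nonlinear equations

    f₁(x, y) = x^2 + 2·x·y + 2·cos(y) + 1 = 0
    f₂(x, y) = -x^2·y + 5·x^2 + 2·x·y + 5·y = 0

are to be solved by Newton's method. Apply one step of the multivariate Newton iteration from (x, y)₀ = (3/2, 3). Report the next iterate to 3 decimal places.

(2.462, -3.964)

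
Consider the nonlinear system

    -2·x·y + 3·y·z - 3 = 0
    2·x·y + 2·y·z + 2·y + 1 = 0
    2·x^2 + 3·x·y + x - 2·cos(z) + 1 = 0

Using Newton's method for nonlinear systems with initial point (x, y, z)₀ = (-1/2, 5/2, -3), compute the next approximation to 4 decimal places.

At (-1/2, 5/2, -3): F = (-23.0000, -11.5000, -0.770015).
Jacobian J = [[-2·y, -2·x + 3·z, 3·y], [2·y, 2·x + 2·z + 2, 2·y], [4·x + 3·y + 1, 3·x, 2·sin(z)]].
At the point, J = [[-5.0000, -8.0000, 7.5000], [5.0000, -5.0000, 5.0000], [6.5000, -1.5000, -0.282240]] (det J = -128.345601).
Solving J·Δ = −F gives Δ = (-0.3716, -2.2103, 0.4612).
Then the next iterate is (x, y, z)₁ = (-0.8716, 0.2897, -2.5388).

(-0.8716, 0.2897, -2.5388)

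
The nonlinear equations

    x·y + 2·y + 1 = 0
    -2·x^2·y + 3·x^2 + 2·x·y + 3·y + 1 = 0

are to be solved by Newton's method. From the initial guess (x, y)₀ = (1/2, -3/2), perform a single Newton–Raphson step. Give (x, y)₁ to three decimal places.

At (1/2, -3/2): F = (-2.750, -3.500).
Jacobian J = [[y, x + 2], [-4·x·y + 6·x + 2·y, -2·x^2 + 2·x + 3]].
At the point, J = [[-1.500, 2.500], [3.000, 3.500]] (det J = -12.750).
Solving J·Δ = −F gives Δ = (-0.069, 1.059).
Then the next iterate is (x, y)₁ = (0.431, -0.441).

(0.431, -0.441)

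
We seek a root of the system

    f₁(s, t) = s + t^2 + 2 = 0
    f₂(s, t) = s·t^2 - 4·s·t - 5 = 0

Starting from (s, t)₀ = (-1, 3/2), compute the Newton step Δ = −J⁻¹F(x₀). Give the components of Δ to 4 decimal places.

(-0.5714, -0.8929)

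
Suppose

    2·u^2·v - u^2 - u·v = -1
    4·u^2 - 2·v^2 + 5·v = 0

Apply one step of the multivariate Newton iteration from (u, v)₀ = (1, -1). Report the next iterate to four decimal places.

At (1, -1): F = (-1.0000, -3.0000).
Jacobian J = [[4·u·v - 2·u - v, 2·u^2 - u], [8·u, -4·v + 5]].
At the point, J = [[-5.0000, 1.0000], [8.0000, 9.0000]] (det J = -53.0000).
Solving J·Δ = −F gives Δ = (-0.1132, 0.4340).
Then the next iterate is (u, v)₁ = (0.8868, -0.5660).

(0.8868, -0.5660)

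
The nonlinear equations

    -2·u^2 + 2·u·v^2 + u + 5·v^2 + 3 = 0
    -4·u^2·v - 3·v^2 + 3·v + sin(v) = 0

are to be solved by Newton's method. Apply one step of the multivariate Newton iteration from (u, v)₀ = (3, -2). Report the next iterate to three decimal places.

(2.242, -1.221)

At (3, -2): F = (32.000, 53.09070).
Jacobian J = [[-4·u + 2·v^2 + 1, 4·u·v + 10·v], [-8·u·v, -4·u^2 - 6·v + cos(v) + 3]].
At the point, J = [[-3.000, -44.000], [48.000, -21.41615]] (det J = 2176.24844).
Solving J·Δ = −F gives Δ = (-0.758, 0.779).
Then the next iterate is (u, v)₁ = (2.242, -1.221).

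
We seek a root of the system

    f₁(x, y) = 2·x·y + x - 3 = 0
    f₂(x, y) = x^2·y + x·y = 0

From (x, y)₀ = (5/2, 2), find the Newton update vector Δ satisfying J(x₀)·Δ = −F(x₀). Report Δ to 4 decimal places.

(-0.2692, -1.6308)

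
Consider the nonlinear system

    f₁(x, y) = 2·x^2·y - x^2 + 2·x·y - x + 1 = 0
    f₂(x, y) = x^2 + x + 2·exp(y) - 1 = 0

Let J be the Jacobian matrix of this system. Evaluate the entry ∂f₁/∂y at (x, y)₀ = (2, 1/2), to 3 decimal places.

12.000

∂f₁/∂y = 2·x^2 + 2·x.
At (2, 1/2) this is 12.000.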